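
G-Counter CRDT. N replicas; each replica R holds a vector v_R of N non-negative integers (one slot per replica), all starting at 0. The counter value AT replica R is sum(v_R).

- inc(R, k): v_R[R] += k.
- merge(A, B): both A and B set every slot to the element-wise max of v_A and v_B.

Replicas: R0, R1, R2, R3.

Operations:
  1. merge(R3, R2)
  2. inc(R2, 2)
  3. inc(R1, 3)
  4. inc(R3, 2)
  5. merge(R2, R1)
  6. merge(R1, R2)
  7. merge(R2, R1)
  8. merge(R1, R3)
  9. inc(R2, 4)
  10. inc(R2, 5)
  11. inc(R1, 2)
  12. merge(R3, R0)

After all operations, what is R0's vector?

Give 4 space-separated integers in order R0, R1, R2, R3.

Answer: 0 3 2 2

Derivation:
Op 1: merge R3<->R2 -> R3=(0,0,0,0) R2=(0,0,0,0)
Op 2: inc R2 by 2 -> R2=(0,0,2,0) value=2
Op 3: inc R1 by 3 -> R1=(0,3,0,0) value=3
Op 4: inc R3 by 2 -> R3=(0,0,0,2) value=2
Op 5: merge R2<->R1 -> R2=(0,3,2,0) R1=(0,3,2,0)
Op 6: merge R1<->R2 -> R1=(0,3,2,0) R2=(0,3,2,0)
Op 7: merge R2<->R1 -> R2=(0,3,2,0) R1=(0,3,2,0)
Op 8: merge R1<->R3 -> R1=(0,3,2,2) R3=(0,3,2,2)
Op 9: inc R2 by 4 -> R2=(0,3,6,0) value=9
Op 10: inc R2 by 5 -> R2=(0,3,11,0) value=14
Op 11: inc R1 by 2 -> R1=(0,5,2,2) value=9
Op 12: merge R3<->R0 -> R3=(0,3,2,2) R0=(0,3,2,2)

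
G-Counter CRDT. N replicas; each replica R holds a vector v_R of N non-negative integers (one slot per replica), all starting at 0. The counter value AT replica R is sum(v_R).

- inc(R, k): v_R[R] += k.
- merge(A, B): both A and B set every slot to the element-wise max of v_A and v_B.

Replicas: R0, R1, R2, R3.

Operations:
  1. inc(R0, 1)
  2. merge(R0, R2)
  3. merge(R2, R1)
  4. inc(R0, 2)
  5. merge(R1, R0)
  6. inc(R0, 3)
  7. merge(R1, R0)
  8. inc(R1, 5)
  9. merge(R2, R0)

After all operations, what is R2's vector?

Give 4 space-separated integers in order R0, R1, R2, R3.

Answer: 6 0 0 0

Derivation:
Op 1: inc R0 by 1 -> R0=(1,0,0,0) value=1
Op 2: merge R0<->R2 -> R0=(1,0,0,0) R2=(1,0,0,0)
Op 3: merge R2<->R1 -> R2=(1,0,0,0) R1=(1,0,0,0)
Op 4: inc R0 by 2 -> R0=(3,0,0,0) value=3
Op 5: merge R1<->R0 -> R1=(3,0,0,0) R0=(3,0,0,0)
Op 6: inc R0 by 3 -> R0=(6,0,0,0) value=6
Op 7: merge R1<->R0 -> R1=(6,0,0,0) R0=(6,0,0,0)
Op 8: inc R1 by 5 -> R1=(6,5,0,0) value=11
Op 9: merge R2<->R0 -> R2=(6,0,0,0) R0=(6,0,0,0)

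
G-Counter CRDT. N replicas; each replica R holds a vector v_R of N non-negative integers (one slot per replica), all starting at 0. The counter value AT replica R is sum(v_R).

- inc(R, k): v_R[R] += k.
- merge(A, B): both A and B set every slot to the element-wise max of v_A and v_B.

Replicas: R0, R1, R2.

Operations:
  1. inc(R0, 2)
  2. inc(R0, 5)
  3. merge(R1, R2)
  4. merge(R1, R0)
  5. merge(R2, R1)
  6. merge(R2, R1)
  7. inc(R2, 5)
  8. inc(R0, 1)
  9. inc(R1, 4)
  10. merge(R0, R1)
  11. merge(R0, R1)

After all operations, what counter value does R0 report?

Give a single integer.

Op 1: inc R0 by 2 -> R0=(2,0,0) value=2
Op 2: inc R0 by 5 -> R0=(7,0,0) value=7
Op 3: merge R1<->R2 -> R1=(0,0,0) R2=(0,0,0)
Op 4: merge R1<->R0 -> R1=(7,0,0) R0=(7,0,0)
Op 5: merge R2<->R1 -> R2=(7,0,0) R1=(7,0,0)
Op 6: merge R2<->R1 -> R2=(7,0,0) R1=(7,0,0)
Op 7: inc R2 by 5 -> R2=(7,0,5) value=12
Op 8: inc R0 by 1 -> R0=(8,0,0) value=8
Op 9: inc R1 by 4 -> R1=(7,4,0) value=11
Op 10: merge R0<->R1 -> R0=(8,4,0) R1=(8,4,0)
Op 11: merge R0<->R1 -> R0=(8,4,0) R1=(8,4,0)

Answer: 12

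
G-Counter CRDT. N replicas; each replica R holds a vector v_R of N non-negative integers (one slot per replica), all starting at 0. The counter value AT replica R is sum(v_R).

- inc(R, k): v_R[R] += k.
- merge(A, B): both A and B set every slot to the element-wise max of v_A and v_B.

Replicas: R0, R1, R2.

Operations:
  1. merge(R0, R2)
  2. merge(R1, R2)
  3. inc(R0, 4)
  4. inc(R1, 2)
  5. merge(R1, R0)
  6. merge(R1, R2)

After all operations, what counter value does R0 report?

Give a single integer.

Op 1: merge R0<->R2 -> R0=(0,0,0) R2=(0,0,0)
Op 2: merge R1<->R2 -> R1=(0,0,0) R2=(0,0,0)
Op 3: inc R0 by 4 -> R0=(4,0,0) value=4
Op 4: inc R1 by 2 -> R1=(0,2,0) value=2
Op 5: merge R1<->R0 -> R1=(4,2,0) R0=(4,2,0)
Op 6: merge R1<->R2 -> R1=(4,2,0) R2=(4,2,0)

Answer: 6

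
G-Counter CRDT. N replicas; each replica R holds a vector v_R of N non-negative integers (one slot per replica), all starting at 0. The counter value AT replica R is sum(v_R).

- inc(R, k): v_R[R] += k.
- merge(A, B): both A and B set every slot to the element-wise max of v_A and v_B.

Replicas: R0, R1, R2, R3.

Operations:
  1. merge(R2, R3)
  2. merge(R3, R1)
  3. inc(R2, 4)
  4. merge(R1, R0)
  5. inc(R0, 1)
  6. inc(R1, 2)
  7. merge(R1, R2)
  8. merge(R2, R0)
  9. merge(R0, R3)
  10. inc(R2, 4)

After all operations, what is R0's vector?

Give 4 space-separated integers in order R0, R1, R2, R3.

Answer: 1 2 4 0

Derivation:
Op 1: merge R2<->R3 -> R2=(0,0,0,0) R3=(0,0,0,0)
Op 2: merge R3<->R1 -> R3=(0,0,0,0) R1=(0,0,0,0)
Op 3: inc R2 by 4 -> R2=(0,0,4,0) value=4
Op 4: merge R1<->R0 -> R1=(0,0,0,0) R0=(0,0,0,0)
Op 5: inc R0 by 1 -> R0=(1,0,0,0) value=1
Op 6: inc R1 by 2 -> R1=(0,2,0,0) value=2
Op 7: merge R1<->R2 -> R1=(0,2,4,0) R2=(0,2,4,0)
Op 8: merge R2<->R0 -> R2=(1,2,4,0) R0=(1,2,4,0)
Op 9: merge R0<->R3 -> R0=(1,2,4,0) R3=(1,2,4,0)
Op 10: inc R2 by 4 -> R2=(1,2,8,0) value=11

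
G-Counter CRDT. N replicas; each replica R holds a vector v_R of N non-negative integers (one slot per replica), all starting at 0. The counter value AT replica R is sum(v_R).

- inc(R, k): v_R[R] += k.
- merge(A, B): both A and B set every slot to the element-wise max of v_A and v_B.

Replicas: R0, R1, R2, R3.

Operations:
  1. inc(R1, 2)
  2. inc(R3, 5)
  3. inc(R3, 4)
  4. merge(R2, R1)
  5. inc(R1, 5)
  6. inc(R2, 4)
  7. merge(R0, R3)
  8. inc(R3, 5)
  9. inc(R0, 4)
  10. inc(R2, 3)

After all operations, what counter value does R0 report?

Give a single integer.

Answer: 13

Derivation:
Op 1: inc R1 by 2 -> R1=(0,2,0,0) value=2
Op 2: inc R3 by 5 -> R3=(0,0,0,5) value=5
Op 3: inc R3 by 4 -> R3=(0,0,0,9) value=9
Op 4: merge R2<->R1 -> R2=(0,2,0,0) R1=(0,2,0,0)
Op 5: inc R1 by 5 -> R1=(0,7,0,0) value=7
Op 6: inc R2 by 4 -> R2=(0,2,4,0) value=6
Op 7: merge R0<->R3 -> R0=(0,0,0,9) R3=(0,0,0,9)
Op 8: inc R3 by 5 -> R3=(0,0,0,14) value=14
Op 9: inc R0 by 4 -> R0=(4,0,0,9) value=13
Op 10: inc R2 by 3 -> R2=(0,2,7,0) value=9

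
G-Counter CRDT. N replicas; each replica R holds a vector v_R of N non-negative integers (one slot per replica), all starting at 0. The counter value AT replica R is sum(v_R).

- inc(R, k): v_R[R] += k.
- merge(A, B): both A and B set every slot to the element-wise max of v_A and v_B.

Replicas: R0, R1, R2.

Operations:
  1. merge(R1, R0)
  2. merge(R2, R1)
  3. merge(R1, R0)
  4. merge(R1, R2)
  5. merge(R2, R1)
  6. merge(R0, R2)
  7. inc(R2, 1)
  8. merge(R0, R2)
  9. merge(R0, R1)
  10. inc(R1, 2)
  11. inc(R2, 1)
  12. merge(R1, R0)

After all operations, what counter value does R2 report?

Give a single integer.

Op 1: merge R1<->R0 -> R1=(0,0,0) R0=(0,0,0)
Op 2: merge R2<->R1 -> R2=(0,0,0) R1=(0,0,0)
Op 3: merge R1<->R0 -> R1=(0,0,0) R0=(0,0,0)
Op 4: merge R1<->R2 -> R1=(0,0,0) R2=(0,0,0)
Op 5: merge R2<->R1 -> R2=(0,0,0) R1=(0,0,0)
Op 6: merge R0<->R2 -> R0=(0,0,0) R2=(0,0,0)
Op 7: inc R2 by 1 -> R2=(0,0,1) value=1
Op 8: merge R0<->R2 -> R0=(0,0,1) R2=(0,0,1)
Op 9: merge R0<->R1 -> R0=(0,0,1) R1=(0,0,1)
Op 10: inc R1 by 2 -> R1=(0,2,1) value=3
Op 11: inc R2 by 1 -> R2=(0,0,2) value=2
Op 12: merge R1<->R0 -> R1=(0,2,1) R0=(0,2,1)

Answer: 2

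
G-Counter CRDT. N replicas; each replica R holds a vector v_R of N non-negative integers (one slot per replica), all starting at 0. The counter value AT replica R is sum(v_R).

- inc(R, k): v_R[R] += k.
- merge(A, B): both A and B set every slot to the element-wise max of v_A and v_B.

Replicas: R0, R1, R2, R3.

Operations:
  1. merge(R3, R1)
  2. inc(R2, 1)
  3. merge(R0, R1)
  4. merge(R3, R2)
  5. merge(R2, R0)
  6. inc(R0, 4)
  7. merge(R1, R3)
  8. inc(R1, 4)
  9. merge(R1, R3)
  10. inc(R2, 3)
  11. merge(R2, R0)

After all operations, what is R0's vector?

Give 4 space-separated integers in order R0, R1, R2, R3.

Op 1: merge R3<->R1 -> R3=(0,0,0,0) R1=(0,0,0,0)
Op 2: inc R2 by 1 -> R2=(0,0,1,0) value=1
Op 3: merge R0<->R1 -> R0=(0,0,0,0) R1=(0,0,0,0)
Op 4: merge R3<->R2 -> R3=(0,0,1,0) R2=(0,0,1,0)
Op 5: merge R2<->R0 -> R2=(0,0,1,0) R0=(0,0,1,0)
Op 6: inc R0 by 4 -> R0=(4,0,1,0) value=5
Op 7: merge R1<->R3 -> R1=(0,0,1,0) R3=(0,0,1,0)
Op 8: inc R1 by 4 -> R1=(0,4,1,0) value=5
Op 9: merge R1<->R3 -> R1=(0,4,1,0) R3=(0,4,1,0)
Op 10: inc R2 by 3 -> R2=(0,0,4,0) value=4
Op 11: merge R2<->R0 -> R2=(4,0,4,0) R0=(4,0,4,0)

Answer: 4 0 4 0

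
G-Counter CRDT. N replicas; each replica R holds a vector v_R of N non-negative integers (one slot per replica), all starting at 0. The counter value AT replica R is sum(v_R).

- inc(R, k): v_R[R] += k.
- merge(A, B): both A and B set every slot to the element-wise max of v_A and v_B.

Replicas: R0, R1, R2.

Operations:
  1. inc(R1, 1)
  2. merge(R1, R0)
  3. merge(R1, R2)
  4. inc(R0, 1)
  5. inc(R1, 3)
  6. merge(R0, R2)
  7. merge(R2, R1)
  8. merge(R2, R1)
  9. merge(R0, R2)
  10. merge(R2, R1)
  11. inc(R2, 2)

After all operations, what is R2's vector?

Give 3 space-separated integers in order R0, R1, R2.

Op 1: inc R1 by 1 -> R1=(0,1,0) value=1
Op 2: merge R1<->R0 -> R1=(0,1,0) R0=(0,1,0)
Op 3: merge R1<->R2 -> R1=(0,1,0) R2=(0,1,0)
Op 4: inc R0 by 1 -> R0=(1,1,0) value=2
Op 5: inc R1 by 3 -> R1=(0,4,0) value=4
Op 6: merge R0<->R2 -> R0=(1,1,0) R2=(1,1,0)
Op 7: merge R2<->R1 -> R2=(1,4,0) R1=(1,4,0)
Op 8: merge R2<->R1 -> R2=(1,4,0) R1=(1,4,0)
Op 9: merge R0<->R2 -> R0=(1,4,0) R2=(1,4,0)
Op 10: merge R2<->R1 -> R2=(1,4,0) R1=(1,4,0)
Op 11: inc R2 by 2 -> R2=(1,4,2) value=7

Answer: 1 4 2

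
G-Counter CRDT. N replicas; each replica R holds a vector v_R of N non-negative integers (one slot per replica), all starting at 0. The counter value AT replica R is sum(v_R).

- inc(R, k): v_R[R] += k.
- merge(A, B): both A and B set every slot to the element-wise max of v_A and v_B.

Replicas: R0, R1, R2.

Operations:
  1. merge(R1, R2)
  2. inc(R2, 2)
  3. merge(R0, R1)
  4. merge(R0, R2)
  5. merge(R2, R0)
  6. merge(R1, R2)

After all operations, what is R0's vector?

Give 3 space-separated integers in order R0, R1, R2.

Op 1: merge R1<->R2 -> R1=(0,0,0) R2=(0,0,0)
Op 2: inc R2 by 2 -> R2=(0,0,2) value=2
Op 3: merge R0<->R1 -> R0=(0,0,0) R1=(0,0,0)
Op 4: merge R0<->R2 -> R0=(0,0,2) R2=(0,0,2)
Op 5: merge R2<->R0 -> R2=(0,0,2) R0=(0,0,2)
Op 6: merge R1<->R2 -> R1=(0,0,2) R2=(0,0,2)

Answer: 0 0 2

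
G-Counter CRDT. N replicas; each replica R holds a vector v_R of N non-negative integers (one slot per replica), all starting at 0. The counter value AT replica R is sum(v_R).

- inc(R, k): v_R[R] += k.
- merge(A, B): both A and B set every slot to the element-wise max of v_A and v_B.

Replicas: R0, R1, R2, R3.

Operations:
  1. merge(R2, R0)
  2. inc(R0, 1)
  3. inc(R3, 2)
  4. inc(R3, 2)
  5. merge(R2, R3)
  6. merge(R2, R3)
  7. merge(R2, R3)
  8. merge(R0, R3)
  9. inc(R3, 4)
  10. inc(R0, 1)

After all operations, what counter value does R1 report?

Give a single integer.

Op 1: merge R2<->R0 -> R2=(0,0,0,0) R0=(0,0,0,0)
Op 2: inc R0 by 1 -> R0=(1,0,0,0) value=1
Op 3: inc R3 by 2 -> R3=(0,0,0,2) value=2
Op 4: inc R3 by 2 -> R3=(0,0,0,4) value=4
Op 5: merge R2<->R3 -> R2=(0,0,0,4) R3=(0,0,0,4)
Op 6: merge R2<->R3 -> R2=(0,0,0,4) R3=(0,0,0,4)
Op 7: merge R2<->R3 -> R2=(0,0,0,4) R3=(0,0,0,4)
Op 8: merge R0<->R3 -> R0=(1,0,0,4) R3=(1,0,0,4)
Op 9: inc R3 by 4 -> R3=(1,0,0,8) value=9
Op 10: inc R0 by 1 -> R0=(2,0,0,4) value=6

Answer: 0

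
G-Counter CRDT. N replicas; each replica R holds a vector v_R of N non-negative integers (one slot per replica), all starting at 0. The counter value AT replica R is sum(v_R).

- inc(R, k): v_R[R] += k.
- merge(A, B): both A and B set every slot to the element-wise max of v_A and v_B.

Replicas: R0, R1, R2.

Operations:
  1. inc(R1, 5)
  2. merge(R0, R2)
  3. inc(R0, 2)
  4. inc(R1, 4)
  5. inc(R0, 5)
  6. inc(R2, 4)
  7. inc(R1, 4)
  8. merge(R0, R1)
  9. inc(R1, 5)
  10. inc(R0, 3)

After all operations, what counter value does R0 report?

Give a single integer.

Answer: 23

Derivation:
Op 1: inc R1 by 5 -> R1=(0,5,0) value=5
Op 2: merge R0<->R2 -> R0=(0,0,0) R2=(0,0,0)
Op 3: inc R0 by 2 -> R0=(2,0,0) value=2
Op 4: inc R1 by 4 -> R1=(0,9,0) value=9
Op 5: inc R0 by 5 -> R0=(7,0,0) value=7
Op 6: inc R2 by 4 -> R2=(0,0,4) value=4
Op 7: inc R1 by 4 -> R1=(0,13,0) value=13
Op 8: merge R0<->R1 -> R0=(7,13,0) R1=(7,13,0)
Op 9: inc R1 by 5 -> R1=(7,18,0) value=25
Op 10: inc R0 by 3 -> R0=(10,13,0) value=23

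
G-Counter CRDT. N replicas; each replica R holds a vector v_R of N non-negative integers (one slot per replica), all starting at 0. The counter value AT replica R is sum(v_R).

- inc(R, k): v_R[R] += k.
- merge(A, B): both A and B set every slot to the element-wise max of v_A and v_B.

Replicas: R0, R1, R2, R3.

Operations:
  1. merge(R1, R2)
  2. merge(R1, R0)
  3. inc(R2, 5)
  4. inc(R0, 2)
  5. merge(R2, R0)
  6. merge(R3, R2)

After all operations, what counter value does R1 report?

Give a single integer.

Answer: 0

Derivation:
Op 1: merge R1<->R2 -> R1=(0,0,0,0) R2=(0,0,0,0)
Op 2: merge R1<->R0 -> R1=(0,0,0,0) R0=(0,0,0,0)
Op 3: inc R2 by 5 -> R2=(0,0,5,0) value=5
Op 4: inc R0 by 2 -> R0=(2,0,0,0) value=2
Op 5: merge R2<->R0 -> R2=(2,0,5,0) R0=(2,0,5,0)
Op 6: merge R3<->R2 -> R3=(2,0,5,0) R2=(2,0,5,0)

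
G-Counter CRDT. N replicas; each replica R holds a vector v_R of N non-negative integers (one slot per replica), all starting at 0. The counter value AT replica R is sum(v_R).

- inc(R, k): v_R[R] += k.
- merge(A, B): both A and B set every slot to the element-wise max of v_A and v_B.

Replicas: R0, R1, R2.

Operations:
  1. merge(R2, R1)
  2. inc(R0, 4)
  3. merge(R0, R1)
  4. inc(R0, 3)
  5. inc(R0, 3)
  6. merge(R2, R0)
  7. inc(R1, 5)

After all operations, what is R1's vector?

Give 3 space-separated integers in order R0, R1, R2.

Op 1: merge R2<->R1 -> R2=(0,0,0) R1=(0,0,0)
Op 2: inc R0 by 4 -> R0=(4,0,0) value=4
Op 3: merge R0<->R1 -> R0=(4,0,0) R1=(4,0,0)
Op 4: inc R0 by 3 -> R0=(7,0,0) value=7
Op 5: inc R0 by 3 -> R0=(10,0,0) value=10
Op 6: merge R2<->R0 -> R2=(10,0,0) R0=(10,0,0)
Op 7: inc R1 by 5 -> R1=(4,5,0) value=9

Answer: 4 5 0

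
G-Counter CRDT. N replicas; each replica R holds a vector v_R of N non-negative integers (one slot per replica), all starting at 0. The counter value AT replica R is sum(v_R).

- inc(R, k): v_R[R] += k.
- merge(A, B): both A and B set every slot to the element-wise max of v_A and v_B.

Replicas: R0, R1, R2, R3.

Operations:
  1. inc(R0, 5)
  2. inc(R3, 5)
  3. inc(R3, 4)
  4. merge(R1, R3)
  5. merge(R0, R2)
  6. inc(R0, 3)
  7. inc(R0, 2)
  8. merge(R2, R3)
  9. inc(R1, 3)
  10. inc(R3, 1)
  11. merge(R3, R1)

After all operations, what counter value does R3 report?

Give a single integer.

Op 1: inc R0 by 5 -> R0=(5,0,0,0) value=5
Op 2: inc R3 by 5 -> R3=(0,0,0,5) value=5
Op 3: inc R3 by 4 -> R3=(0,0,0,9) value=9
Op 4: merge R1<->R3 -> R1=(0,0,0,9) R3=(0,0,0,9)
Op 5: merge R0<->R2 -> R0=(5,0,0,0) R2=(5,0,0,0)
Op 6: inc R0 by 3 -> R0=(8,0,0,0) value=8
Op 7: inc R0 by 2 -> R0=(10,0,0,0) value=10
Op 8: merge R2<->R3 -> R2=(5,0,0,9) R3=(5,0,0,9)
Op 9: inc R1 by 3 -> R1=(0,3,0,9) value=12
Op 10: inc R3 by 1 -> R3=(5,0,0,10) value=15
Op 11: merge R3<->R1 -> R3=(5,3,0,10) R1=(5,3,0,10)

Answer: 18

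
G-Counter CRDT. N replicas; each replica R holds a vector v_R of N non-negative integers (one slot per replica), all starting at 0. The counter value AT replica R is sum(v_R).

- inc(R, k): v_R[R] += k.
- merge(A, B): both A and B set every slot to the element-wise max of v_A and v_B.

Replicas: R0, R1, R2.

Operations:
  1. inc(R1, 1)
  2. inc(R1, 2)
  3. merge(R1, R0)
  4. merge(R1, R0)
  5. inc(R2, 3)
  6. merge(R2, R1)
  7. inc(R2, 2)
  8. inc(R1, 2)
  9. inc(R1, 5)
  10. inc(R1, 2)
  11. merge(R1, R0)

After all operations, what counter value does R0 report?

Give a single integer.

Op 1: inc R1 by 1 -> R1=(0,1,0) value=1
Op 2: inc R1 by 2 -> R1=(0,3,0) value=3
Op 3: merge R1<->R0 -> R1=(0,3,0) R0=(0,3,0)
Op 4: merge R1<->R0 -> R1=(0,3,0) R0=(0,3,0)
Op 5: inc R2 by 3 -> R2=(0,0,3) value=3
Op 6: merge R2<->R1 -> R2=(0,3,3) R1=(0,3,3)
Op 7: inc R2 by 2 -> R2=(0,3,5) value=8
Op 8: inc R1 by 2 -> R1=(0,5,3) value=8
Op 9: inc R1 by 5 -> R1=(0,10,3) value=13
Op 10: inc R1 by 2 -> R1=(0,12,3) value=15
Op 11: merge R1<->R0 -> R1=(0,12,3) R0=(0,12,3)

Answer: 15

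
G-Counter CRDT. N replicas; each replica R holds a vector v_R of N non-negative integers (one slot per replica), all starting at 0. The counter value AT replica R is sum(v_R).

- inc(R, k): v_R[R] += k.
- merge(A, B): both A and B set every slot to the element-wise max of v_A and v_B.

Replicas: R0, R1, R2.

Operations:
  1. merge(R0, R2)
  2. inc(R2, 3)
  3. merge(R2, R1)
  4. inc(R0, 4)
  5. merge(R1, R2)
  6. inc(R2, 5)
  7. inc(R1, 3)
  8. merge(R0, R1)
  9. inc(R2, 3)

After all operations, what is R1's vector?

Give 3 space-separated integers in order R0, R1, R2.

Op 1: merge R0<->R2 -> R0=(0,0,0) R2=(0,0,0)
Op 2: inc R2 by 3 -> R2=(0,0,3) value=3
Op 3: merge R2<->R1 -> R2=(0,0,3) R1=(0,0,3)
Op 4: inc R0 by 4 -> R0=(4,0,0) value=4
Op 5: merge R1<->R2 -> R1=(0,0,3) R2=(0,0,3)
Op 6: inc R2 by 5 -> R2=(0,0,8) value=8
Op 7: inc R1 by 3 -> R1=(0,3,3) value=6
Op 8: merge R0<->R1 -> R0=(4,3,3) R1=(4,3,3)
Op 9: inc R2 by 3 -> R2=(0,0,11) value=11

Answer: 4 3 3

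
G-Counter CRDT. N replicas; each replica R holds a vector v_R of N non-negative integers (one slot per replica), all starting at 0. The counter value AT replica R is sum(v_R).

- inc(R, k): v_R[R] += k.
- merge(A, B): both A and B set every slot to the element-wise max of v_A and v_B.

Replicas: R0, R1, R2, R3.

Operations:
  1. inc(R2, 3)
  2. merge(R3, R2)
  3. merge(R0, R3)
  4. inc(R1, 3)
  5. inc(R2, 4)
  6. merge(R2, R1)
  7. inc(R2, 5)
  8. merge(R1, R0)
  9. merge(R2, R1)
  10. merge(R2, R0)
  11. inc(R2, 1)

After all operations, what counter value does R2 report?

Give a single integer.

Answer: 16

Derivation:
Op 1: inc R2 by 3 -> R2=(0,0,3,0) value=3
Op 2: merge R3<->R2 -> R3=(0,0,3,0) R2=(0,0,3,0)
Op 3: merge R0<->R3 -> R0=(0,0,3,0) R3=(0,0,3,0)
Op 4: inc R1 by 3 -> R1=(0,3,0,0) value=3
Op 5: inc R2 by 4 -> R2=(0,0,7,0) value=7
Op 6: merge R2<->R1 -> R2=(0,3,7,0) R1=(0,3,7,0)
Op 7: inc R2 by 5 -> R2=(0,3,12,0) value=15
Op 8: merge R1<->R0 -> R1=(0,3,7,0) R0=(0,3,7,0)
Op 9: merge R2<->R1 -> R2=(0,3,12,0) R1=(0,3,12,0)
Op 10: merge R2<->R0 -> R2=(0,3,12,0) R0=(0,3,12,0)
Op 11: inc R2 by 1 -> R2=(0,3,13,0) value=16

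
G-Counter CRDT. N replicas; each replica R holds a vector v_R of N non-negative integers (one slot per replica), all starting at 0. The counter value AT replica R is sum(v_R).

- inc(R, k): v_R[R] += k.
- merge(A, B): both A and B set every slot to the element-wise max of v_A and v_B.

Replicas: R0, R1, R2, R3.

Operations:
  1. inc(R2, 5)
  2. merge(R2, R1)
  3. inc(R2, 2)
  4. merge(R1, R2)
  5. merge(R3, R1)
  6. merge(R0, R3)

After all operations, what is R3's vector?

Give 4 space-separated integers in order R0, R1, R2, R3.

Op 1: inc R2 by 5 -> R2=(0,0,5,0) value=5
Op 2: merge R2<->R1 -> R2=(0,0,5,0) R1=(0,0,5,0)
Op 3: inc R2 by 2 -> R2=(0,0,7,0) value=7
Op 4: merge R1<->R2 -> R1=(0,0,7,0) R2=(0,0,7,0)
Op 5: merge R3<->R1 -> R3=(0,0,7,0) R1=(0,0,7,0)
Op 6: merge R0<->R3 -> R0=(0,0,7,0) R3=(0,0,7,0)

Answer: 0 0 7 0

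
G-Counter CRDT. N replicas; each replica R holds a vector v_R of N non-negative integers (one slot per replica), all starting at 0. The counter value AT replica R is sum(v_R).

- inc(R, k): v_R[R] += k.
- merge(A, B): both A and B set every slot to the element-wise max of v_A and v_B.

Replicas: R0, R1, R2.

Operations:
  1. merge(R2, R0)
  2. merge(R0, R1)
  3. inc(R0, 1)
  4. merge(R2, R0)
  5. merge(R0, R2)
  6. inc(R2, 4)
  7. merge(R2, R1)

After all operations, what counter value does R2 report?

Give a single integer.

Answer: 5

Derivation:
Op 1: merge R2<->R0 -> R2=(0,0,0) R0=(0,0,0)
Op 2: merge R0<->R1 -> R0=(0,0,0) R1=(0,0,0)
Op 3: inc R0 by 1 -> R0=(1,0,0) value=1
Op 4: merge R2<->R0 -> R2=(1,0,0) R0=(1,0,0)
Op 5: merge R0<->R2 -> R0=(1,0,0) R2=(1,0,0)
Op 6: inc R2 by 4 -> R2=(1,0,4) value=5
Op 7: merge R2<->R1 -> R2=(1,0,4) R1=(1,0,4)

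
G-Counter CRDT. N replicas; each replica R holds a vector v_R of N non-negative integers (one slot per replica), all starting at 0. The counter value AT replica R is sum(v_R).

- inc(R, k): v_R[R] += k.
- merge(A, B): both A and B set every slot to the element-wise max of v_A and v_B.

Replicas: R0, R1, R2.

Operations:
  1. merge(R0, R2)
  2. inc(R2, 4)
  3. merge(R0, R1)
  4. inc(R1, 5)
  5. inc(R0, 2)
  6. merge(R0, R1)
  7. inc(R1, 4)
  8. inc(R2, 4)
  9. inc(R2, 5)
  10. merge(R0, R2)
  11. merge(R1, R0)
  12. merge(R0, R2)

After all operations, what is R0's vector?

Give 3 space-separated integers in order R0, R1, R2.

Answer: 2 9 13

Derivation:
Op 1: merge R0<->R2 -> R0=(0,0,0) R2=(0,0,0)
Op 2: inc R2 by 4 -> R2=(0,0,4) value=4
Op 3: merge R0<->R1 -> R0=(0,0,0) R1=(0,0,0)
Op 4: inc R1 by 5 -> R1=(0,5,0) value=5
Op 5: inc R0 by 2 -> R0=(2,0,0) value=2
Op 6: merge R0<->R1 -> R0=(2,5,0) R1=(2,5,0)
Op 7: inc R1 by 4 -> R1=(2,9,0) value=11
Op 8: inc R2 by 4 -> R2=(0,0,8) value=8
Op 9: inc R2 by 5 -> R2=(0,0,13) value=13
Op 10: merge R0<->R2 -> R0=(2,5,13) R2=(2,5,13)
Op 11: merge R1<->R0 -> R1=(2,9,13) R0=(2,9,13)
Op 12: merge R0<->R2 -> R0=(2,9,13) R2=(2,9,13)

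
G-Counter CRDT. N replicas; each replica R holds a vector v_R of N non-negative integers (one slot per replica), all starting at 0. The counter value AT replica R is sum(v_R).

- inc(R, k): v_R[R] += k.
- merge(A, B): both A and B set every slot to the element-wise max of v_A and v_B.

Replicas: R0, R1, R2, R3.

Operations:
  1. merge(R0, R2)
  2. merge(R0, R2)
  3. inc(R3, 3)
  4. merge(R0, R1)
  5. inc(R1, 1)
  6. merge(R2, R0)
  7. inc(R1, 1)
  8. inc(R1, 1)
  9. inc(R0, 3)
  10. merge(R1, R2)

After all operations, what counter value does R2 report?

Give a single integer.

Answer: 3

Derivation:
Op 1: merge R0<->R2 -> R0=(0,0,0,0) R2=(0,0,0,0)
Op 2: merge R0<->R2 -> R0=(0,0,0,0) R2=(0,0,0,0)
Op 3: inc R3 by 3 -> R3=(0,0,0,3) value=3
Op 4: merge R0<->R1 -> R0=(0,0,0,0) R1=(0,0,0,0)
Op 5: inc R1 by 1 -> R1=(0,1,0,0) value=1
Op 6: merge R2<->R0 -> R2=(0,0,0,0) R0=(0,0,0,0)
Op 7: inc R1 by 1 -> R1=(0,2,0,0) value=2
Op 8: inc R1 by 1 -> R1=(0,3,0,0) value=3
Op 9: inc R0 by 3 -> R0=(3,0,0,0) value=3
Op 10: merge R1<->R2 -> R1=(0,3,0,0) R2=(0,3,0,0)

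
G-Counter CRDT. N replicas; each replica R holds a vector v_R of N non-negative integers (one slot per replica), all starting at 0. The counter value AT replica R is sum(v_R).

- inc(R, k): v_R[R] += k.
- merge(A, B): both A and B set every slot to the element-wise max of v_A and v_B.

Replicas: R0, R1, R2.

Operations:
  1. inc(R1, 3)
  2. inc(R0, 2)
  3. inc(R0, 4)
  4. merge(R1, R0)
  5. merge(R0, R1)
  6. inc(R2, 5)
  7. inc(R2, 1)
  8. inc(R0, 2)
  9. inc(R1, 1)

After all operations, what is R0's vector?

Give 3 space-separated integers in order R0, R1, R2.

Answer: 8 3 0

Derivation:
Op 1: inc R1 by 3 -> R1=(0,3,0) value=3
Op 2: inc R0 by 2 -> R0=(2,0,0) value=2
Op 3: inc R0 by 4 -> R0=(6,0,0) value=6
Op 4: merge R1<->R0 -> R1=(6,3,0) R0=(6,3,0)
Op 5: merge R0<->R1 -> R0=(6,3,0) R1=(6,3,0)
Op 6: inc R2 by 5 -> R2=(0,0,5) value=5
Op 7: inc R2 by 1 -> R2=(0,0,6) value=6
Op 8: inc R0 by 2 -> R0=(8,3,0) value=11
Op 9: inc R1 by 1 -> R1=(6,4,0) value=10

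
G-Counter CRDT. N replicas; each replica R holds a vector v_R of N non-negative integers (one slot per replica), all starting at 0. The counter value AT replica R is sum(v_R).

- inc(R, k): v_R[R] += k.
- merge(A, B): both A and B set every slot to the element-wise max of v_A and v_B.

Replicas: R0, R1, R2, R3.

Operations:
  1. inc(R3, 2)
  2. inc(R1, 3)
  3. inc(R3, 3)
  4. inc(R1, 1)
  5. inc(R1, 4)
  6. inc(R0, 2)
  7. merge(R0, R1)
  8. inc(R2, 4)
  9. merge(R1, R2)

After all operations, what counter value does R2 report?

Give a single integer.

Op 1: inc R3 by 2 -> R3=(0,0,0,2) value=2
Op 2: inc R1 by 3 -> R1=(0,3,0,0) value=3
Op 3: inc R3 by 3 -> R3=(0,0,0,5) value=5
Op 4: inc R1 by 1 -> R1=(0,4,0,0) value=4
Op 5: inc R1 by 4 -> R1=(0,8,0,0) value=8
Op 6: inc R0 by 2 -> R0=(2,0,0,0) value=2
Op 7: merge R0<->R1 -> R0=(2,8,0,0) R1=(2,8,0,0)
Op 8: inc R2 by 4 -> R2=(0,0,4,0) value=4
Op 9: merge R1<->R2 -> R1=(2,8,4,0) R2=(2,8,4,0)

Answer: 14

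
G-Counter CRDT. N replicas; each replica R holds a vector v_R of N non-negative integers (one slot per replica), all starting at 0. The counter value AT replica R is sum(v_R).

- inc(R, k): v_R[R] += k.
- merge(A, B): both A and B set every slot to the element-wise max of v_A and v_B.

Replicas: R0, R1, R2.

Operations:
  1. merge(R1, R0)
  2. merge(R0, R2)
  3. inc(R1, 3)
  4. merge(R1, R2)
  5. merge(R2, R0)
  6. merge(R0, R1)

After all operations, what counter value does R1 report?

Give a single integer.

Answer: 3

Derivation:
Op 1: merge R1<->R0 -> R1=(0,0,0) R0=(0,0,0)
Op 2: merge R0<->R2 -> R0=(0,0,0) R2=(0,0,0)
Op 3: inc R1 by 3 -> R1=(0,3,0) value=3
Op 4: merge R1<->R2 -> R1=(0,3,0) R2=(0,3,0)
Op 5: merge R2<->R0 -> R2=(0,3,0) R0=(0,3,0)
Op 6: merge R0<->R1 -> R0=(0,3,0) R1=(0,3,0)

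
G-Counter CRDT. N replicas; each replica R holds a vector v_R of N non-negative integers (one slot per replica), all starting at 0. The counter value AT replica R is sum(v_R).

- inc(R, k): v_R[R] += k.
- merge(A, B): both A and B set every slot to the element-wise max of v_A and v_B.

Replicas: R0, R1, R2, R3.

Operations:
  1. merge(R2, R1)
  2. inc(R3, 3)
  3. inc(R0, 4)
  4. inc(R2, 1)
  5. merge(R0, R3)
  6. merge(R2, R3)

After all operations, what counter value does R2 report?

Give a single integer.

Answer: 8

Derivation:
Op 1: merge R2<->R1 -> R2=(0,0,0,0) R1=(0,0,0,0)
Op 2: inc R3 by 3 -> R3=(0,0,0,3) value=3
Op 3: inc R0 by 4 -> R0=(4,0,0,0) value=4
Op 4: inc R2 by 1 -> R2=(0,0,1,0) value=1
Op 5: merge R0<->R3 -> R0=(4,0,0,3) R3=(4,0,0,3)
Op 6: merge R2<->R3 -> R2=(4,0,1,3) R3=(4,0,1,3)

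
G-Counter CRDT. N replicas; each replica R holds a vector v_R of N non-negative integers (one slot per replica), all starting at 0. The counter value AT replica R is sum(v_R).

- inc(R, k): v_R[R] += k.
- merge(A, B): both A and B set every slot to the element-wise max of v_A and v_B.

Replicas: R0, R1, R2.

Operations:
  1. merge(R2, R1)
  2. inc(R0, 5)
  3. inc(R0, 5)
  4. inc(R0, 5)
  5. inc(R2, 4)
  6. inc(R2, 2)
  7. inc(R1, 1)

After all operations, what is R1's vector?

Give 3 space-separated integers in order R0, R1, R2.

Op 1: merge R2<->R1 -> R2=(0,0,0) R1=(0,0,0)
Op 2: inc R0 by 5 -> R0=(5,0,0) value=5
Op 3: inc R0 by 5 -> R0=(10,0,0) value=10
Op 4: inc R0 by 5 -> R0=(15,0,0) value=15
Op 5: inc R2 by 4 -> R2=(0,0,4) value=4
Op 6: inc R2 by 2 -> R2=(0,0,6) value=6
Op 7: inc R1 by 1 -> R1=(0,1,0) value=1

Answer: 0 1 0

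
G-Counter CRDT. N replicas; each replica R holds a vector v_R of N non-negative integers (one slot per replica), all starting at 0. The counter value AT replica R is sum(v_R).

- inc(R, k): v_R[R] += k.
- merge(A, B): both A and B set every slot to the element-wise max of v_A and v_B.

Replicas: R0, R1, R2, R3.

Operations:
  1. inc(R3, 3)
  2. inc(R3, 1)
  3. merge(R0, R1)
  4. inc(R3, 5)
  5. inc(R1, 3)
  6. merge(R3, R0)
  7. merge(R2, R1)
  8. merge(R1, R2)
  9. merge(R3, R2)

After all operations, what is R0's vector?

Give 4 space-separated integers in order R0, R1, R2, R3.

Op 1: inc R3 by 3 -> R3=(0,0,0,3) value=3
Op 2: inc R3 by 1 -> R3=(0,0,0,4) value=4
Op 3: merge R0<->R1 -> R0=(0,0,0,0) R1=(0,0,0,0)
Op 4: inc R3 by 5 -> R3=(0,0,0,9) value=9
Op 5: inc R1 by 3 -> R1=(0,3,0,0) value=3
Op 6: merge R3<->R0 -> R3=(0,0,0,9) R0=(0,0,0,9)
Op 7: merge R2<->R1 -> R2=(0,3,0,0) R1=(0,3,0,0)
Op 8: merge R1<->R2 -> R1=(0,3,0,0) R2=(0,3,0,0)
Op 9: merge R3<->R2 -> R3=(0,3,0,9) R2=(0,3,0,9)

Answer: 0 0 0 9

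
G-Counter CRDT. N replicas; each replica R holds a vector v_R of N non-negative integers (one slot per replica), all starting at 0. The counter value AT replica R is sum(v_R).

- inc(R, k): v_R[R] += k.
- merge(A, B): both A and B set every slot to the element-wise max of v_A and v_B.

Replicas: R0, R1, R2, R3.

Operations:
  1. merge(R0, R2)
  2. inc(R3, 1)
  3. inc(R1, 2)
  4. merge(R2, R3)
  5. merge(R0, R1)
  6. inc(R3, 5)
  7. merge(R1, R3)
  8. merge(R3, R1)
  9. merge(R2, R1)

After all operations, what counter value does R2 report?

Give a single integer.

Op 1: merge R0<->R2 -> R0=(0,0,0,0) R2=(0,0,0,0)
Op 2: inc R3 by 1 -> R3=(0,0,0,1) value=1
Op 3: inc R1 by 2 -> R1=(0,2,0,0) value=2
Op 4: merge R2<->R3 -> R2=(0,0,0,1) R3=(0,0,0,1)
Op 5: merge R0<->R1 -> R0=(0,2,0,0) R1=(0,2,0,0)
Op 6: inc R3 by 5 -> R3=(0,0,0,6) value=6
Op 7: merge R1<->R3 -> R1=(0,2,0,6) R3=(0,2,0,6)
Op 8: merge R3<->R1 -> R3=(0,2,0,6) R1=(0,2,0,6)
Op 9: merge R2<->R1 -> R2=(0,2,0,6) R1=(0,2,0,6)

Answer: 8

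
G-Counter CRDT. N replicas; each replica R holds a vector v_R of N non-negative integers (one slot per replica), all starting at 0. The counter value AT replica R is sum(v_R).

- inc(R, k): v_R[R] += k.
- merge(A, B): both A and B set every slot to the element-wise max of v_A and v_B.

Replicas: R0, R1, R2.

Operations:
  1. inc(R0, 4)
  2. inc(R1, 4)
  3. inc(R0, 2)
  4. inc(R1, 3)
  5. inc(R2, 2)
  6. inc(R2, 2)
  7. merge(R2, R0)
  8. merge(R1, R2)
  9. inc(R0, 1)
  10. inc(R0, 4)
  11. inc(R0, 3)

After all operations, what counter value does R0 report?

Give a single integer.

Op 1: inc R0 by 4 -> R0=(4,0,0) value=4
Op 2: inc R1 by 4 -> R1=(0,4,0) value=4
Op 3: inc R0 by 2 -> R0=(6,0,0) value=6
Op 4: inc R1 by 3 -> R1=(0,7,0) value=7
Op 5: inc R2 by 2 -> R2=(0,0,2) value=2
Op 6: inc R2 by 2 -> R2=(0,0,4) value=4
Op 7: merge R2<->R0 -> R2=(6,0,4) R0=(6,0,4)
Op 8: merge R1<->R2 -> R1=(6,7,4) R2=(6,7,4)
Op 9: inc R0 by 1 -> R0=(7,0,4) value=11
Op 10: inc R0 by 4 -> R0=(11,0,4) value=15
Op 11: inc R0 by 3 -> R0=(14,0,4) value=18

Answer: 18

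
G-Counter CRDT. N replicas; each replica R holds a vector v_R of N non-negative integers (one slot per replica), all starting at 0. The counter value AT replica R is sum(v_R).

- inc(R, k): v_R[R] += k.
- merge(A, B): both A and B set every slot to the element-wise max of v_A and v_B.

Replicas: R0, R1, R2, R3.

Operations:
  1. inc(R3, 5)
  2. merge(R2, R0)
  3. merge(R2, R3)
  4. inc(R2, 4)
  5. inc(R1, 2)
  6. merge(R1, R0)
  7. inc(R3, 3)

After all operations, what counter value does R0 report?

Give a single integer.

Op 1: inc R3 by 5 -> R3=(0,0,0,5) value=5
Op 2: merge R2<->R0 -> R2=(0,0,0,0) R0=(0,0,0,0)
Op 3: merge R2<->R3 -> R2=(0,0,0,5) R3=(0,0,0,5)
Op 4: inc R2 by 4 -> R2=(0,0,4,5) value=9
Op 5: inc R1 by 2 -> R1=(0,2,0,0) value=2
Op 6: merge R1<->R0 -> R1=(0,2,0,0) R0=(0,2,0,0)
Op 7: inc R3 by 3 -> R3=(0,0,0,8) value=8

Answer: 2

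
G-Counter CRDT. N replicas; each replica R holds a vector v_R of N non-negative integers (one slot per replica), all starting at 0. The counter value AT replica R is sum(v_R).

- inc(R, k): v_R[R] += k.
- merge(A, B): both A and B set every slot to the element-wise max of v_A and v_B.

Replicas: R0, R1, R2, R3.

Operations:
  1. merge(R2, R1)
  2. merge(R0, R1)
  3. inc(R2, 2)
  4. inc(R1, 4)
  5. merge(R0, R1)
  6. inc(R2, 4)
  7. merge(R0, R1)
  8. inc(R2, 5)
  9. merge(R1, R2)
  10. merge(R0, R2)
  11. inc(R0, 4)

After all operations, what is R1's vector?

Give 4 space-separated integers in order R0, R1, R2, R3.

Op 1: merge R2<->R1 -> R2=(0,0,0,0) R1=(0,0,0,0)
Op 2: merge R0<->R1 -> R0=(0,0,0,0) R1=(0,0,0,0)
Op 3: inc R2 by 2 -> R2=(0,0,2,0) value=2
Op 4: inc R1 by 4 -> R1=(0,4,0,0) value=4
Op 5: merge R0<->R1 -> R0=(0,4,0,0) R1=(0,4,0,0)
Op 6: inc R2 by 4 -> R2=(0,0,6,0) value=6
Op 7: merge R0<->R1 -> R0=(0,4,0,0) R1=(0,4,0,0)
Op 8: inc R2 by 5 -> R2=(0,0,11,0) value=11
Op 9: merge R1<->R2 -> R1=(0,4,11,0) R2=(0,4,11,0)
Op 10: merge R0<->R2 -> R0=(0,4,11,0) R2=(0,4,11,0)
Op 11: inc R0 by 4 -> R0=(4,4,11,0) value=19

Answer: 0 4 11 0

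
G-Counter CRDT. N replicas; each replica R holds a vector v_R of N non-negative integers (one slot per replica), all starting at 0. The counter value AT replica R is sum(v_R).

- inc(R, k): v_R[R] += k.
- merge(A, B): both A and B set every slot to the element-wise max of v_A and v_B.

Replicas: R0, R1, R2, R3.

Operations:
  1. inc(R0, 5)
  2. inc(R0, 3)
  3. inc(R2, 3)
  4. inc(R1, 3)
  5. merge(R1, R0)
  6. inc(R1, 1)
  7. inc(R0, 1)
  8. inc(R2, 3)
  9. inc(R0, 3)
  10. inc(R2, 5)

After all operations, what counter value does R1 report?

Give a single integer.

Op 1: inc R0 by 5 -> R0=(5,0,0,0) value=5
Op 2: inc R0 by 3 -> R0=(8,0,0,0) value=8
Op 3: inc R2 by 3 -> R2=(0,0,3,0) value=3
Op 4: inc R1 by 3 -> R1=(0,3,0,0) value=3
Op 5: merge R1<->R0 -> R1=(8,3,0,0) R0=(8,3,0,0)
Op 6: inc R1 by 1 -> R1=(8,4,0,0) value=12
Op 7: inc R0 by 1 -> R0=(9,3,0,0) value=12
Op 8: inc R2 by 3 -> R2=(0,0,6,0) value=6
Op 9: inc R0 by 3 -> R0=(12,3,0,0) value=15
Op 10: inc R2 by 5 -> R2=(0,0,11,0) value=11

Answer: 12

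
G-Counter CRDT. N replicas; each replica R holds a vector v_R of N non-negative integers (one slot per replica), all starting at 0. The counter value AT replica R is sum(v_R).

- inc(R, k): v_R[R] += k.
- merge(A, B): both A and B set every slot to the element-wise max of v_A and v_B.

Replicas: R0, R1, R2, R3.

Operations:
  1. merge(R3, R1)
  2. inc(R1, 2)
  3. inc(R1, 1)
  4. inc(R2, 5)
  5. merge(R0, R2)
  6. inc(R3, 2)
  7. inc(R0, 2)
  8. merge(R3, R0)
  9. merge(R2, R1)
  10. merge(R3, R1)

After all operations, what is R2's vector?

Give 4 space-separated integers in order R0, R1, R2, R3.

Answer: 0 3 5 0

Derivation:
Op 1: merge R3<->R1 -> R3=(0,0,0,0) R1=(0,0,0,0)
Op 2: inc R1 by 2 -> R1=(0,2,0,0) value=2
Op 3: inc R1 by 1 -> R1=(0,3,0,0) value=3
Op 4: inc R2 by 5 -> R2=(0,0,5,0) value=5
Op 5: merge R0<->R2 -> R0=(0,0,5,0) R2=(0,0,5,0)
Op 6: inc R3 by 2 -> R3=(0,0,0,2) value=2
Op 7: inc R0 by 2 -> R0=(2,0,5,0) value=7
Op 8: merge R3<->R0 -> R3=(2,0,5,2) R0=(2,0,5,2)
Op 9: merge R2<->R1 -> R2=(0,3,5,0) R1=(0,3,5,0)
Op 10: merge R3<->R1 -> R3=(2,3,5,2) R1=(2,3,5,2)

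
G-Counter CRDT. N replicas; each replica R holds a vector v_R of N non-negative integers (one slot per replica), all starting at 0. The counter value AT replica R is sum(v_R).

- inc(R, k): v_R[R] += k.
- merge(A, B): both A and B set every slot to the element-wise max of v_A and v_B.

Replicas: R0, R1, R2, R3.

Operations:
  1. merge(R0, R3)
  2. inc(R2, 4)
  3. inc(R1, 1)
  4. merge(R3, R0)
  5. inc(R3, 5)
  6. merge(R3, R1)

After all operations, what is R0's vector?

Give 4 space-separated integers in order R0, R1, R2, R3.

Answer: 0 0 0 0

Derivation:
Op 1: merge R0<->R3 -> R0=(0,0,0,0) R3=(0,0,0,0)
Op 2: inc R2 by 4 -> R2=(0,0,4,0) value=4
Op 3: inc R1 by 1 -> R1=(0,1,0,0) value=1
Op 4: merge R3<->R0 -> R3=(0,0,0,0) R0=(0,0,0,0)
Op 5: inc R3 by 5 -> R3=(0,0,0,5) value=5
Op 6: merge R3<->R1 -> R3=(0,1,0,5) R1=(0,1,0,5)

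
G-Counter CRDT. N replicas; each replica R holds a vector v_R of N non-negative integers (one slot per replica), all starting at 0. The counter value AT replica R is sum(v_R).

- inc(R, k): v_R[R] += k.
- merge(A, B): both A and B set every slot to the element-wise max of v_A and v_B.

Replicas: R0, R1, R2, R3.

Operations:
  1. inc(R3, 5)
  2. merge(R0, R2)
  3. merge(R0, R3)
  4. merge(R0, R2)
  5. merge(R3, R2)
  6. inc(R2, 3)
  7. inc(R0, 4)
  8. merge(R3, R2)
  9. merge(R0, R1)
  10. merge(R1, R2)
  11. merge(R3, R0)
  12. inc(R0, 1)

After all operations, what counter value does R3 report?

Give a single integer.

Op 1: inc R3 by 5 -> R3=(0,0,0,5) value=5
Op 2: merge R0<->R2 -> R0=(0,0,0,0) R2=(0,0,0,0)
Op 3: merge R0<->R3 -> R0=(0,0,0,5) R3=(0,0,0,5)
Op 4: merge R0<->R2 -> R0=(0,0,0,5) R2=(0,0,0,5)
Op 5: merge R3<->R2 -> R3=(0,0,0,5) R2=(0,0,0,5)
Op 6: inc R2 by 3 -> R2=(0,0,3,5) value=8
Op 7: inc R0 by 4 -> R0=(4,0,0,5) value=9
Op 8: merge R3<->R2 -> R3=(0,0,3,5) R2=(0,0,3,5)
Op 9: merge R0<->R1 -> R0=(4,0,0,5) R1=(4,0,0,5)
Op 10: merge R1<->R2 -> R1=(4,0,3,5) R2=(4,0,3,5)
Op 11: merge R3<->R0 -> R3=(4,0,3,5) R0=(4,0,3,5)
Op 12: inc R0 by 1 -> R0=(5,0,3,5) value=13

Answer: 12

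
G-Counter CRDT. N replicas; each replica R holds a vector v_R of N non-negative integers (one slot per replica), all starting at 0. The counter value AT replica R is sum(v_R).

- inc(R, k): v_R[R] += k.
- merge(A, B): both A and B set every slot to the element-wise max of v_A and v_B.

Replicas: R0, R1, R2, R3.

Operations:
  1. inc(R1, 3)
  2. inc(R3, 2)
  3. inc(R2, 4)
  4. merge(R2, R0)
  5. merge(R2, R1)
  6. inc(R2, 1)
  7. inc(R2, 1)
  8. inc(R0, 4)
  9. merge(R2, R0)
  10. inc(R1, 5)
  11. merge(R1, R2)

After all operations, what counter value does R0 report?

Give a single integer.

Op 1: inc R1 by 3 -> R1=(0,3,0,0) value=3
Op 2: inc R3 by 2 -> R3=(0,0,0,2) value=2
Op 3: inc R2 by 4 -> R2=(0,0,4,0) value=4
Op 4: merge R2<->R0 -> R2=(0,0,4,0) R0=(0,0,4,0)
Op 5: merge R2<->R1 -> R2=(0,3,4,0) R1=(0,3,4,0)
Op 6: inc R2 by 1 -> R2=(0,3,5,0) value=8
Op 7: inc R2 by 1 -> R2=(0,3,6,0) value=9
Op 8: inc R0 by 4 -> R0=(4,0,4,0) value=8
Op 9: merge R2<->R0 -> R2=(4,3,6,0) R0=(4,3,6,0)
Op 10: inc R1 by 5 -> R1=(0,8,4,0) value=12
Op 11: merge R1<->R2 -> R1=(4,8,6,0) R2=(4,8,6,0)

Answer: 13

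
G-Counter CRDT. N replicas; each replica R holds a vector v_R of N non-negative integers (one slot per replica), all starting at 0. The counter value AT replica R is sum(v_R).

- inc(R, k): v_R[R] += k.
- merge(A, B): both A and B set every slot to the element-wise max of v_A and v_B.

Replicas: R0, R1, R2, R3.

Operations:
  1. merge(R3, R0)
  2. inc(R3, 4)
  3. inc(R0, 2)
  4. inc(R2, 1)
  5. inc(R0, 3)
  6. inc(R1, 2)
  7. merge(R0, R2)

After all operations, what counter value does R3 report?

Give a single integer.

Answer: 4

Derivation:
Op 1: merge R3<->R0 -> R3=(0,0,0,0) R0=(0,0,0,0)
Op 2: inc R3 by 4 -> R3=(0,0,0,4) value=4
Op 3: inc R0 by 2 -> R0=(2,0,0,0) value=2
Op 4: inc R2 by 1 -> R2=(0,0,1,0) value=1
Op 5: inc R0 by 3 -> R0=(5,0,0,0) value=5
Op 6: inc R1 by 2 -> R1=(0,2,0,0) value=2
Op 7: merge R0<->R2 -> R0=(5,0,1,0) R2=(5,0,1,0)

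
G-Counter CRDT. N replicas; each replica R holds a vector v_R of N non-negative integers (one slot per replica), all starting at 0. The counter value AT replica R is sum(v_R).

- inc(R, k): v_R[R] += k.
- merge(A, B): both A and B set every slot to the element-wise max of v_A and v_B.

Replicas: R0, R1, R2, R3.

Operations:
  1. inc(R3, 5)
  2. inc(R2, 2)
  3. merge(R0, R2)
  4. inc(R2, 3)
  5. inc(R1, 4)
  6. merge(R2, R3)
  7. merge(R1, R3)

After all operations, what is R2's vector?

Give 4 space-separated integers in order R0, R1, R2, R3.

Answer: 0 0 5 5

Derivation:
Op 1: inc R3 by 5 -> R3=(0,0,0,5) value=5
Op 2: inc R2 by 2 -> R2=(0,0,2,0) value=2
Op 3: merge R0<->R2 -> R0=(0,0,2,0) R2=(0,0,2,0)
Op 4: inc R2 by 3 -> R2=(0,0,5,0) value=5
Op 5: inc R1 by 4 -> R1=(0,4,0,0) value=4
Op 6: merge R2<->R3 -> R2=(0,0,5,5) R3=(0,0,5,5)
Op 7: merge R1<->R3 -> R1=(0,4,5,5) R3=(0,4,5,5)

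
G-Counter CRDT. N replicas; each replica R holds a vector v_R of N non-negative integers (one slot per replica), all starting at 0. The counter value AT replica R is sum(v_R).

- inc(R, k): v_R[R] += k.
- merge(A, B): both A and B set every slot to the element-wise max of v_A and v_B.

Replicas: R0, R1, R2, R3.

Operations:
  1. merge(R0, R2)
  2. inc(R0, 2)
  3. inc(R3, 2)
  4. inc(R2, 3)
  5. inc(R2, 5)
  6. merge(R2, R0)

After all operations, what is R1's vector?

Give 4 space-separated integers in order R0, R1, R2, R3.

Answer: 0 0 0 0

Derivation:
Op 1: merge R0<->R2 -> R0=(0,0,0,0) R2=(0,0,0,0)
Op 2: inc R0 by 2 -> R0=(2,0,0,0) value=2
Op 3: inc R3 by 2 -> R3=(0,0,0,2) value=2
Op 4: inc R2 by 3 -> R2=(0,0,3,0) value=3
Op 5: inc R2 by 5 -> R2=(0,0,8,0) value=8
Op 6: merge R2<->R0 -> R2=(2,0,8,0) R0=(2,0,8,0)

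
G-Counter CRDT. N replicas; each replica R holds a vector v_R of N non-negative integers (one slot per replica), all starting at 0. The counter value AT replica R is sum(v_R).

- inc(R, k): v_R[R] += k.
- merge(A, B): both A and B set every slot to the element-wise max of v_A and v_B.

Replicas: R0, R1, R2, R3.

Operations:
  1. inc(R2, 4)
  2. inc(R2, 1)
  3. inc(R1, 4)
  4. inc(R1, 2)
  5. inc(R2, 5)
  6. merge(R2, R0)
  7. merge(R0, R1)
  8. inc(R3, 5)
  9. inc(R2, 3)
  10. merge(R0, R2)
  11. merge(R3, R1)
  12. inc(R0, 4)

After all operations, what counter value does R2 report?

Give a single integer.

Op 1: inc R2 by 4 -> R2=(0,0,4,0) value=4
Op 2: inc R2 by 1 -> R2=(0,0,5,0) value=5
Op 3: inc R1 by 4 -> R1=(0,4,0,0) value=4
Op 4: inc R1 by 2 -> R1=(0,6,0,0) value=6
Op 5: inc R2 by 5 -> R2=(0,0,10,0) value=10
Op 6: merge R2<->R0 -> R2=(0,0,10,0) R0=(0,0,10,0)
Op 7: merge R0<->R1 -> R0=(0,6,10,0) R1=(0,6,10,0)
Op 8: inc R3 by 5 -> R3=(0,0,0,5) value=5
Op 9: inc R2 by 3 -> R2=(0,0,13,0) value=13
Op 10: merge R0<->R2 -> R0=(0,6,13,0) R2=(0,6,13,0)
Op 11: merge R3<->R1 -> R3=(0,6,10,5) R1=(0,6,10,5)
Op 12: inc R0 by 4 -> R0=(4,6,13,0) value=23

Answer: 19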